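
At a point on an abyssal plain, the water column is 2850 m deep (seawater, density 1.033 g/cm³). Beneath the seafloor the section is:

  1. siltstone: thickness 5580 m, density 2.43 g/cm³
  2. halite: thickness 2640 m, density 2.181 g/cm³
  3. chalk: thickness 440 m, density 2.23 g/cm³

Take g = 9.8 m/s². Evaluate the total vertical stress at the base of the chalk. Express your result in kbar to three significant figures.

seawater: 1033 kg/m³ × 9.8 m/s² × 2850 m = 2.885×10^7 Pa = 0.2885 kbar
siltstone: 2430 kg/m³ × 9.8 m/s² × 5580 m = 1.329×10^8 Pa = 1.329 kbar
halite: 2181 kg/m³ × 9.8 m/s² × 2640 m = 5.643×10^7 Pa = 0.5643 kbar
chalk: 2230 kg/m³ × 9.8 m/s² × 440 m = 9.616×10^6 Pa = 0.09616 kbar
Total = 0.2885 + 1.329 + 0.5643 + 0.09616 = 2.2778 kbar

2.28 kbar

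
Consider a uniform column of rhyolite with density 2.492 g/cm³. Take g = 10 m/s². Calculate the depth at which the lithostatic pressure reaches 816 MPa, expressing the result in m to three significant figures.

32700 m

h = P/(ρg) = 816 MPa / (2492 kg/m³ × 10 m/s²) = 8.160×10^8 Pa / 24920 Pa/m = 32745 m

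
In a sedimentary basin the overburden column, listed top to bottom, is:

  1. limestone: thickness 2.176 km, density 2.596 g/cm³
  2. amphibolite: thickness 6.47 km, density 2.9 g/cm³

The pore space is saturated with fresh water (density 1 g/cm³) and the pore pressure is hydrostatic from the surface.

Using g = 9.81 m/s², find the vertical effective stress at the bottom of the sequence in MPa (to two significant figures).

150 MPa

Overburden (lithostatic) stress σ_v:
limestone: 2596 kg/m³ × 9.81 m/s² × 2176 m = 5.542×10^7 Pa = 55.42 MPa
amphibolite: 2900 kg/m³ × 9.81 m/s² × 6470 m = 1.841×10^8 Pa = 184.1 MPa
Total = 55.42 + 184.1 = 239.48 MPa
Pore pressure P_p = 1000 kg/m³ × 9.81 m/s² × 8646 m = 8.482×10^7 Pa = 84.82 MPa
Effective stress σ' = σ_v − P_p = 239.5 − 84.82 = 154.66 MPa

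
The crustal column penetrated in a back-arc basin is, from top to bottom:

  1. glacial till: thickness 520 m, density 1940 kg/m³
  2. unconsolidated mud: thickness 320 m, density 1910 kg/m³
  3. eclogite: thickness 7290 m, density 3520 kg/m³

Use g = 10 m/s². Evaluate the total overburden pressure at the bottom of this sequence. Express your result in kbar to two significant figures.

glacial till: 1940 kg/m³ × 10 m/s² × 520 m = 1.009×10^7 Pa = 0.1009 kbar
unconsolidated mud: 1910 kg/m³ × 10 m/s² × 320 m = 6.112×10^6 Pa = 0.06112 kbar
eclogite: 3520 kg/m³ × 10 m/s² × 7290 m = 2.566×10^8 Pa = 2.566 kbar
Total = 0.1009 + 0.06112 + 2.566 = 2.7281 kbar

2.7 kbar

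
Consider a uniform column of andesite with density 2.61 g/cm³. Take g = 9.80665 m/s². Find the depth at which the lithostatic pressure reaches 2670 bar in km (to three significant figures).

10.4 km

h = P/(ρg) = 2670 bar / (2610 kg/m³ × 9.80665 m/s²) = 2.670×10^8 Pa / 25595 Pa/m = 10432 m
= 10.432 km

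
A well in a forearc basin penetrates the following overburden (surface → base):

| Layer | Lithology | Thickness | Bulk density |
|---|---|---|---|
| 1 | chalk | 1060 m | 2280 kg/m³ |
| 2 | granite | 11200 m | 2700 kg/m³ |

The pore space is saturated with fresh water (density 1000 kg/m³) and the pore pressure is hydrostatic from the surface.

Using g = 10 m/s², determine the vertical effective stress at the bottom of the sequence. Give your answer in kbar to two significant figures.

Overburden (lithostatic) stress σ_v:
chalk: 2280 kg/m³ × 10 m/s² × 1060 m = 2.417×10^7 Pa = 24.17 MPa
granite: 2700 kg/m³ × 10 m/s² × 11200 m = 3.024×10^8 Pa = 302.4 MPa
Total = 24.17 + 302.4 = 326.57 MPa
Pore pressure P_p = 1000 kg/m³ × 10 m/s² × 12260 m = 1.226×10^8 Pa = 122.6 MPa
Effective stress σ' = σ_v − P_p = 326.6 − 122.6 = 203.97 MPa = 2.0397 kbar

2.0 kbar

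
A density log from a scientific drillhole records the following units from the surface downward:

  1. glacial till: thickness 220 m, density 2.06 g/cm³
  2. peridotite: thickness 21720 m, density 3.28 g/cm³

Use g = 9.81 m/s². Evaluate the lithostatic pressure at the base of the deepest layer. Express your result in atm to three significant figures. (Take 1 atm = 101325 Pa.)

glacial till: 2060 kg/m³ × 9.81 m/s² × 220 m = 4.446×10^6 Pa = 43.88 atm
peridotite: 3280 kg/m³ × 9.81 m/s² × 21720 m = 6.989×10^8 Pa = 6897 atm
Total = 43.88 + 6897 = 6941.3 atm

6940 atm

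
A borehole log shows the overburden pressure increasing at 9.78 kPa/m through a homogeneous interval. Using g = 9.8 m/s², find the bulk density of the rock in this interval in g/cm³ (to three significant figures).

0.998 g/cm³

ρ = (dP/dz)/g = 9.78 kPa/m / 9.8 m/s² = 9780.0 Pa/m / 9.8 m/s² = 997.96 kg/m³
= 0.9980 g/cm³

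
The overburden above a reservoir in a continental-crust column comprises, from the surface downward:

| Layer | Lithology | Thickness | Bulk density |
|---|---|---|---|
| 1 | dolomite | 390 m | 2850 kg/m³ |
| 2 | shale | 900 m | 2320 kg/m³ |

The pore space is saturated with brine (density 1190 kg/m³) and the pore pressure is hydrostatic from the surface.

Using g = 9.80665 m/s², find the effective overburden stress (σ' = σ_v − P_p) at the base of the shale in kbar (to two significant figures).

0.16 kbar

Overburden (lithostatic) stress σ_v:
dolomite: 2850 kg/m³ × 9.80665 m/s² × 390 m = 1.090×10^7 Pa = 10.90 MPa
shale: 2320 kg/m³ × 9.80665 m/s² × 900 m = 2.048×10^7 Pa = 20.48 MPa
Total = 10.90 + 20.48 = 31.376 MPa
Pore pressure P_p = 1190 kg/m³ × 9.80665 m/s² × 1290 m = 1.505×10^7 Pa = 15.05 MPa
Effective stress σ' = σ_v − P_p = 31.38 − 15.05 = 16.322 MPa = 0.16322 kbar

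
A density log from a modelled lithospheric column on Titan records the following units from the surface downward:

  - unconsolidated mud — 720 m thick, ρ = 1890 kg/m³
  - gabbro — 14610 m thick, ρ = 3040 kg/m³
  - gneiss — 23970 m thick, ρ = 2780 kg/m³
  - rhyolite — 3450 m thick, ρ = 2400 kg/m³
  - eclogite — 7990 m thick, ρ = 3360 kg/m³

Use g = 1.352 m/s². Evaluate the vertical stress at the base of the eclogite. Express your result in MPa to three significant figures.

unconsolidated mud: 1890 kg/m³ × 1.352 m/s² × 720 m = 1.840×10^6 Pa = 1.840 MPa
gabbro: 3040 kg/m³ × 1.352 m/s² × 14610 m = 6.005×10^7 Pa = 60.05 MPa
gneiss: 2780 kg/m³ × 1.352 m/s² × 23970 m = 9.009×10^7 Pa = 90.09 MPa
rhyolite: 2400 kg/m³ × 1.352 m/s² × 3450 m = 1.119×10^7 Pa = 11.19 MPa
eclogite: 3360 kg/m³ × 1.352 m/s² × 7990 m = 3.630×10^7 Pa = 36.30 MPa
Total = 1.840 + 60.05 + 90.09 + 11.19 + 36.30 = 199.47 MPa

199 MPa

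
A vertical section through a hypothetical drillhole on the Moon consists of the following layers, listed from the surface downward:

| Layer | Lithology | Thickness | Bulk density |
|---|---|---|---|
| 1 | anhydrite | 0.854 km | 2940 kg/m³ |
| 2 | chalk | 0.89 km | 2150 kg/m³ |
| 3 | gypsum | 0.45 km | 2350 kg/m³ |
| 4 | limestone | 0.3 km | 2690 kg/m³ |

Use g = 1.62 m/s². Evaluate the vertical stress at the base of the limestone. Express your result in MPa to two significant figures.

anhydrite: 2940 kg/m³ × 1.62 m/s² × 854 m = 4.067×10^6 Pa = 4.067 MPa
chalk: 2150 kg/m³ × 1.62 m/s² × 890 m = 3.100×10^6 Pa = 3.100 MPa
gypsum: 2350 kg/m³ × 1.62 m/s² × 450 m = 1.713×10^6 Pa = 1.713 MPa
limestone: 2690 kg/m³ × 1.62 m/s² × 300 m = 1.307×10^6 Pa = 1.307 MPa
Total = 4.067 + 3.100 + 1.713 + 1.307 = 10.188 MPa

10 MPa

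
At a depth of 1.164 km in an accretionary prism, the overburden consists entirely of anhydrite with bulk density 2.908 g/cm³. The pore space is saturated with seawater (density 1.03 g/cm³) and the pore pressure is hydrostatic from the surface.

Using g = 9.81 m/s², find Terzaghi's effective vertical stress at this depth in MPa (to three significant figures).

21.4 MPa

Overburden (lithostatic) stress σ_v:
anhydrite: 2908 kg/m³ × 9.81 m/s² × 1164 m = 3.321×10^7 Pa = 33.21 MPa
Pore pressure P_p = 1030 kg/m³ × 9.81 m/s² × 1164 m = 1.176×10^7 Pa = 11.76 MPa
Effective stress σ' = σ_v − P_p = 33.21 − 11.76 = 21.445 MPa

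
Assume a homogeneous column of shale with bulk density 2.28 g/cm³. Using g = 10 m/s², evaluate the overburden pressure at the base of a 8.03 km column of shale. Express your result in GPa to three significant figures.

0.183 GPa

shale: 2280 kg/m³ × 10 m/s² × 8030 m = 1.831×10^8 Pa = 0.1831 GPa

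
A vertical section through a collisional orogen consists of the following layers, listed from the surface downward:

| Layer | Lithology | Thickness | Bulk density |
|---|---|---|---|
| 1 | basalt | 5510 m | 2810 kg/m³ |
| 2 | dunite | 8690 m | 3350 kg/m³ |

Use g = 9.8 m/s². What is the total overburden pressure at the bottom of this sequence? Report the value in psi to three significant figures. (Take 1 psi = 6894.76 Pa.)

63400 psi

basalt: 2810 kg/m³ × 9.8 m/s² × 5510 m = 1.517×10^8 Pa = 22007 psi
dunite: 3350 kg/m³ × 9.8 m/s² × 8690 m = 2.853×10^8 Pa = 41378 psi
Total = 22007 + 41378 = 63385 psi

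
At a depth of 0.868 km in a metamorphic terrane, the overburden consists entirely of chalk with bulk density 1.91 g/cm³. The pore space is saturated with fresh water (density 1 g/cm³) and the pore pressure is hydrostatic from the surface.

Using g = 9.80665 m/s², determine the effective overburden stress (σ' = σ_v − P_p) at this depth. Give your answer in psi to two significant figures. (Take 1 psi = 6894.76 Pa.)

Overburden (lithostatic) stress σ_v:
chalk: 1910 kg/m³ × 9.80665 m/s² × 868 m = 1.626×10^7 Pa = 16.26 MPa
Pore pressure P_p = 1000 kg/m³ × 9.80665 m/s² × 868 m = 8.512×10^6 Pa = 8.512 MPa
Effective stress σ' = σ_v − P_p = 16.26 − 8.512 = 7.7461 MPa = 1123.5 psi

1100 psi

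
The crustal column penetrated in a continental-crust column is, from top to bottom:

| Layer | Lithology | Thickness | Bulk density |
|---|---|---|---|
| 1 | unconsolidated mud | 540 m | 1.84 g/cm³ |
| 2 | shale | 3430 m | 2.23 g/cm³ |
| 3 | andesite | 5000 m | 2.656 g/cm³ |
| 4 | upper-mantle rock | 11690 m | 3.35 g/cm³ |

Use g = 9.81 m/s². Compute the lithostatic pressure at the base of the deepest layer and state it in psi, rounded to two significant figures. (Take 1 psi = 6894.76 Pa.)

87000 psi

unconsolidated mud: 1840 kg/m³ × 9.81 m/s² × 540 m = 9.747×10^6 Pa = 1414 psi
shale: 2230 kg/m³ × 9.81 m/s² × 3430 m = 7.504×10^7 Pa = 10883 psi
andesite: 2656 kg/m³ × 9.81 m/s² × 5000 m = 1.303×10^8 Pa = 18895 psi
upper-mantle rock: 3350 kg/m³ × 9.81 m/s² × 11690 m = 3.842×10^8 Pa = 55720 psi
Total = 1414 + 10883 + 18895 + 55720 = 86912 psi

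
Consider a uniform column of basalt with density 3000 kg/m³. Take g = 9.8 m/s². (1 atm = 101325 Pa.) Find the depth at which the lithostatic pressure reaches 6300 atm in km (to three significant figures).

h = P/(ρg) = 6300 atm / (3000 kg/m³ × 9.8 m/s²) = 6.383×10^8 Pa / 29400 Pa/m = 21712 m
= 21.712 km

21.7 km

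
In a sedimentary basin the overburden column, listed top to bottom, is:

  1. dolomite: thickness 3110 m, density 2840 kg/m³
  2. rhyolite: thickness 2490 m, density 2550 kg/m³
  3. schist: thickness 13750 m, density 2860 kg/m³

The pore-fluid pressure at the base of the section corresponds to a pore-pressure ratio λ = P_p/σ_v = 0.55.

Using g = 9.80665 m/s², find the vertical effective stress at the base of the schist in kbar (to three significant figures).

Overburden (lithostatic) stress σ_v:
dolomite: 2840 kg/m³ × 9.80665 m/s² × 3110 m = 8.662×10^7 Pa = 86.62 MPa
rhyolite: 2550 kg/m³ × 9.80665 m/s² × 2490 m = 6.227×10^7 Pa = 62.27 MPa
schist: 2860 kg/m³ × 9.80665 m/s² × 13750 m = 3.856×10^8 Pa = 385.6 MPa
Total = 86.62 + 62.27 + 385.6 = 534.53 MPa
Pore pressure P_p = λ·σ_v = 0.55 × 534.5 MPa = 294.0 MPa
Effective stress σ' = σ_v − P_p = 534.5 − 294.0 = 240.54 MPa = 2.4054 kbar

2.41 kbar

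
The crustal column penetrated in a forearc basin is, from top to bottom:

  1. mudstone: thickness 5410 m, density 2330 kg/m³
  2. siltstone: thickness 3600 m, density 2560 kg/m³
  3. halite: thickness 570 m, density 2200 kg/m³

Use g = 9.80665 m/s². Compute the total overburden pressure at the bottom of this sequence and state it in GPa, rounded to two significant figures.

0.23 GPa

mudstone: 2330 kg/m³ × 9.80665 m/s² × 5410 m = 1.236×10^8 Pa = 0.1236 GPa
siltstone: 2560 kg/m³ × 9.80665 m/s² × 3600 m = 9.038×10^7 Pa = 0.09038 GPa
halite: 2200 kg/m³ × 9.80665 m/s² × 570 m = 1.230×10^7 Pa = 0.01230 GPa
Total = 0.1236 + 0.09038 + 0.01230 = 0.22629 GPa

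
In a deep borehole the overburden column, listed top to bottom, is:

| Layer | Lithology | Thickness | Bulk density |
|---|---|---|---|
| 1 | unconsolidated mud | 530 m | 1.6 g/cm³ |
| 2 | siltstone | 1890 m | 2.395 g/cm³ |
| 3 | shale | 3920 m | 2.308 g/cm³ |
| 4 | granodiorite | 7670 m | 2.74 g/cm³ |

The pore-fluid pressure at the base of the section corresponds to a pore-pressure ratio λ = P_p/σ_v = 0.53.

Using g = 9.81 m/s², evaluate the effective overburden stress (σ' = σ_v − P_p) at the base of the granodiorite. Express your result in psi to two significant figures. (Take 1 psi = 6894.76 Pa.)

24000 psi

Overburden (lithostatic) stress σ_v:
unconsolidated mud: 1600 kg/m³ × 9.81 m/s² × 530 m = 8.319×10^6 Pa = 8.319 MPa
siltstone: 2395 kg/m³ × 9.81 m/s² × 1890 m = 4.441×10^7 Pa = 44.41 MPa
shale: 2308 kg/m³ × 9.81 m/s² × 3920 m = 8.875×10^7 Pa = 88.75 MPa
granodiorite: 2740 kg/m³ × 9.81 m/s² × 7670 m = 2.062×10^8 Pa = 206.2 MPa
Total = 8.319 + 44.41 + 88.75 + 206.2 = 347.64 MPa
Pore pressure P_p = λ·σ_v = 0.53 × 347.6 MPa = 184.3 MPa
Effective stress σ' = σ_v − P_p = 347.6 − 184.3 = 163.39 MPa = 23698 psi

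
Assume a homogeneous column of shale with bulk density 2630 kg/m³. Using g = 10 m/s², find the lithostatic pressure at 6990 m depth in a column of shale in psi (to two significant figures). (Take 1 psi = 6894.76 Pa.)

27000 psi

shale: 2630 kg/m³ × 10 m/s² × 6990 m = 1.838×10^8 Pa = 26663 psi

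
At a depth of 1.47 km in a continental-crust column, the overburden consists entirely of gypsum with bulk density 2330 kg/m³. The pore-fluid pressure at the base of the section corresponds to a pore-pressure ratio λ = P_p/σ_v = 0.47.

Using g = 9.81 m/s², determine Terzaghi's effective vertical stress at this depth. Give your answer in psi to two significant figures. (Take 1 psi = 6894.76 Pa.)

2600 psi

Overburden (lithostatic) stress σ_v:
gypsum: 2330 kg/m³ × 9.81 m/s² × 1470 m = 3.360×10^7 Pa = 33.60 MPa
Pore pressure P_p = λ·σ_v = 0.47 × 33.60 MPa = 15.79 MPa
Effective stress σ' = σ_v − P_p = 33.60 − 15.79 = 17.808 MPa = 2582.8 psi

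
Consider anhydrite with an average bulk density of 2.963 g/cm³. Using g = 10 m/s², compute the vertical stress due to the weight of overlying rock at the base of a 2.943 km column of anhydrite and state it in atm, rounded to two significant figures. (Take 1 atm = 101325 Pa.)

860 atm

anhydrite: 2963 kg/m³ × 10 m/s² × 2943 m = 8.720×10^7 Pa = 860.6 atm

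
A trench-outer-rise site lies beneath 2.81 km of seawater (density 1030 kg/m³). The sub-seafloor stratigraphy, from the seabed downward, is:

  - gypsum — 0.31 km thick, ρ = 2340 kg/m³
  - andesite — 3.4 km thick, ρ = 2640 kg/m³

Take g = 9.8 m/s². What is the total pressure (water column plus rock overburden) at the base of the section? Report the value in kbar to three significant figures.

seawater: 1030 kg/m³ × 9.8 m/s² × 2810 m = 2.836×10^7 Pa = 0.2836 kbar
gypsum: 2340 kg/m³ × 9.8 m/s² × 310 m = 7.109×10^6 Pa = 0.07109 kbar
andesite: 2640 kg/m³ × 9.8 m/s² × 3400 m = 8.796×10^7 Pa = 0.8796 kbar
Total = 0.2836 + 0.07109 + 0.8796 = 1.2344 kbar

1.23 kbar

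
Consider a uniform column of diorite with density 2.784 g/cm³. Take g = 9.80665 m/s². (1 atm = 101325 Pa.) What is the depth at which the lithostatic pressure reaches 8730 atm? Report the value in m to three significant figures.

32400 m

h = P/(ρg) = 8730 atm / (2784 kg/m³ × 9.80665 m/s²) = 8.846×10^8 Pa / 27302 Pa/m = 32400 m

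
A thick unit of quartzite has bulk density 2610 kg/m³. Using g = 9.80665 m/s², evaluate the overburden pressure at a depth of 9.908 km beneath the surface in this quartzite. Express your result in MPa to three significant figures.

quartzite: 2610 kg/m³ × 9.80665 m/s² × 9908 m = 2.536×10^8 Pa = 253.6 MPa

254 MPa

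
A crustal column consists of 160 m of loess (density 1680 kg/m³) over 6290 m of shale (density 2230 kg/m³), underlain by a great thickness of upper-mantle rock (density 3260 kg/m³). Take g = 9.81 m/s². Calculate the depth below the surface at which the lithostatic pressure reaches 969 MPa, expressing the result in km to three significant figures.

Pressure at base of upper layers: 1680×9.81×160 + 2230×9.81×6290 = 1.402×10^8 Pa = 140.2 MPa
Remaining pressure to be supplied by upper-mantle rock: 9.690×10^8 − 1.402×10^8 = 8.288×10^8 Pa
Additional depth in upper-mantle rock = 8.288×10^8 Pa / (3260 kg/m³ × 9.81 m/s²) = 25914 m
Total depth = 6450 m + 25914 m = 32364 m
= 32.364 km

32.4 km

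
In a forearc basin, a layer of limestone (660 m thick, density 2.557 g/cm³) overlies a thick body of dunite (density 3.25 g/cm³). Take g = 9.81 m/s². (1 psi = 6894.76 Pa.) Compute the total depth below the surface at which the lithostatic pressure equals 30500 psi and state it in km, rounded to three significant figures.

6.74 km

Pressure at base of upper layers: 2557×9.81×660 = 1.656×10^7 Pa = 2401 psi
Remaining pressure to be supplied by dunite: 2.103×10^8 − 1.656×10^7 = 1.937×10^8 Pa
Additional depth in dunite = 1.937×10^8 Pa / (3250 kg/m³ × 9.81 m/s²) = 6076.5 m
Total depth = 660 m + 6076.5 m = 6736.5 m
= 6.7365 km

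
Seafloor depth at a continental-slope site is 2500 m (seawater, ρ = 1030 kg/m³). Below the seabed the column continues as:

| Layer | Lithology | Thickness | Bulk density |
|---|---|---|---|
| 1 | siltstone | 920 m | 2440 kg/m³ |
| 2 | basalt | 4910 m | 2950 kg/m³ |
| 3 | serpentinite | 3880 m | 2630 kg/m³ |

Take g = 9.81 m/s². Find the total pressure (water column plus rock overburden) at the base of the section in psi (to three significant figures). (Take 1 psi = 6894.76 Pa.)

42000 psi

seawater: 1030 kg/m³ × 9.81 m/s² × 2500 m = 2.526×10^7 Pa = 3664 psi
siltstone: 2440 kg/m³ × 9.81 m/s² × 920 m = 2.202×10^7 Pa = 3194 psi
basalt: 2950 kg/m³ × 9.81 m/s² × 4910 m = 1.421×10^8 Pa = 20609 psi
serpentinite: 2630 kg/m³ × 9.81 m/s² × 3880 m = 1.001×10^8 Pa = 14519 psi
Total = 3664 + 3194 + 20609 + 14519 = 41986 psi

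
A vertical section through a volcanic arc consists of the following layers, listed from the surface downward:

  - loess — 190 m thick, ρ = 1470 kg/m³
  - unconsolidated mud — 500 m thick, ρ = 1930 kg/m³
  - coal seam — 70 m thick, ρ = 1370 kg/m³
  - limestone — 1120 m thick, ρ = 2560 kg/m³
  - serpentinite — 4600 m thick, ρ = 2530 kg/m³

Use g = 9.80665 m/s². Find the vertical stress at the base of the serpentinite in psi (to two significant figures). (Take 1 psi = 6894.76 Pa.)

23000 psi

loess: 1470 kg/m³ × 9.80665 m/s² × 190 m = 2.739×10^6 Pa = 397.3 psi
unconsolidated mud: 1930 kg/m³ × 9.80665 m/s² × 500 m = 9.463×10^6 Pa = 1373 psi
coal seam: 1370 kg/m³ × 9.80665 m/s² × 70 m = 9.405×10^5 Pa = 136.4 psi
limestone: 2560 kg/m³ × 9.80665 m/s² × 1120 m = 2.812×10^7 Pa = 4078 psi
serpentinite: 2530 kg/m³ × 9.80665 m/s² × 4600 m = 1.141×10^8 Pa = 16553 psi
Total = 397.3 + 1373 + 136.4 + 4078 + 16553 = 22537 psi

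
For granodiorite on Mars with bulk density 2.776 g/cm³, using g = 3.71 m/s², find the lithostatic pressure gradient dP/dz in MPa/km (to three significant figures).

dP/dz = ρg = 2776 kg/m³ × 3.71 m/s² = 10299 Pa/m
= 10299 Pa/m × (1 MPa/km / 1000.0 Pa/m) = 10.299 MPa/km

10.3 MPa/km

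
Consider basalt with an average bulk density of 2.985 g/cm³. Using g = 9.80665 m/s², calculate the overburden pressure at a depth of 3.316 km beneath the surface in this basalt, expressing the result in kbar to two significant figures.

0.97 kbar

basalt: 2985 kg/m³ × 9.80665 m/s² × 3316 m = 9.707×10^7 Pa = 0.9707 kbar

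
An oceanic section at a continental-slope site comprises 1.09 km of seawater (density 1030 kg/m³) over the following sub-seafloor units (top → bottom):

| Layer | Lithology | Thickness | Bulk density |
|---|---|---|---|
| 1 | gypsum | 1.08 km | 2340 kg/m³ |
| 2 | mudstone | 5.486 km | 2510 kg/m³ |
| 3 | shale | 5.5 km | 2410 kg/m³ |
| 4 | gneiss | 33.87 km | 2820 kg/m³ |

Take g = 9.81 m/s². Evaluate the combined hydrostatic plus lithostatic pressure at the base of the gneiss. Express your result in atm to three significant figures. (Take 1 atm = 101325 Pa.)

12200 atm

seawater: 1030 kg/m³ × 9.81 m/s² × 1090 m = 1.101×10^7 Pa = 108.7 atm
gypsum: 2340 kg/m³ × 9.81 m/s² × 1080 m = 2.479×10^7 Pa = 244.7 atm
mudstone: 2510 kg/m³ × 9.81 m/s² × 5486 m = 1.351×10^8 Pa = 1333 atm
shale: 2410 kg/m³ × 9.81 m/s² × 5500 m = 1.300×10^8 Pa = 1283 atm
gneiss: 2820 kg/m³ × 9.81 m/s² × 33870 m = 9.370×10^8 Pa = 9247 atm
Total = 108.7 + 244.7 + 1333 + 1283 + 9247 = 12217 atm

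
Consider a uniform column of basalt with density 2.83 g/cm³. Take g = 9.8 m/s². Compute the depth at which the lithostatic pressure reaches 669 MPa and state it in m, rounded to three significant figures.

24100 m

h = P/(ρg) = 669 MPa / (2830 kg/m³ × 9.8 m/s²) = 6.690×10^8 Pa / 27734 Pa/m = 24122 m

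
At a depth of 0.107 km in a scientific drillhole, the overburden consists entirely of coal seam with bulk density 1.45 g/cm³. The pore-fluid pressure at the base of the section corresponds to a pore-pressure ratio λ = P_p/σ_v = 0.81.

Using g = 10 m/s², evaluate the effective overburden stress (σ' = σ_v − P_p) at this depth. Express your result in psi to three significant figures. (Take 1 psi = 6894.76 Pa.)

Overburden (lithostatic) stress σ_v:
coal seam: 1450 kg/m³ × 10 m/s² × 107 m = 1.552×10^6 Pa = 1.552 MPa
Pore pressure P_p = λ·σ_v = 0.81 × 1.552 MPa = 1.257 MPa
Effective stress σ' = σ_v − P_p = 1.552 − 1.257 = 0.29479 MPa = 42.755 psi

42.8 psi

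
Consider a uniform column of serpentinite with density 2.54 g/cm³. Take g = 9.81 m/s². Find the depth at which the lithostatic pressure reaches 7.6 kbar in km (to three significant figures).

h = P/(ρg) = 7.6 kbar / (2540 kg/m³ × 9.81 m/s²) = 7.600×10^8 Pa / 24917 Pa/m = 30501 m
= 30.501 km

30.5 km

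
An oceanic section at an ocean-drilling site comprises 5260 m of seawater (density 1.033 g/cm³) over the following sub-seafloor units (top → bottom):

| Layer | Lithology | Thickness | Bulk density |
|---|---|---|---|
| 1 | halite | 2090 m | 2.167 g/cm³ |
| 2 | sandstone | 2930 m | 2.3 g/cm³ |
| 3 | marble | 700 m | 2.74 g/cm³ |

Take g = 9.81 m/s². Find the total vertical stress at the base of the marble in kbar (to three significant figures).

1.83 kbar

seawater: 1033 kg/m³ × 9.81 m/s² × 5260 m = 5.330×10^7 Pa = 0.5330 kbar
halite: 2167 kg/m³ × 9.81 m/s² × 2090 m = 4.443×10^7 Pa = 0.4443 kbar
sandstone: 2300 kg/m³ × 9.81 m/s² × 2930 m = 6.611×10^7 Pa = 0.6611 kbar
marble: 2740 kg/m³ × 9.81 m/s² × 700 m = 1.882×10^7 Pa = 0.1882 kbar
Total = 0.5330 + 0.4443 + 0.6611 + 0.1882 = 1.8266 kbar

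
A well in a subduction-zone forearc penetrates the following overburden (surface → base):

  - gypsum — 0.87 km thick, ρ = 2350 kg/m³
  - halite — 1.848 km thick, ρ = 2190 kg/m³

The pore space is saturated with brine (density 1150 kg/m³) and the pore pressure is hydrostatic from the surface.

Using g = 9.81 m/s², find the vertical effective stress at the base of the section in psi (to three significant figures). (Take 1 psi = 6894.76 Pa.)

4220 psi

Overburden (lithostatic) stress σ_v:
gypsum: 2350 kg/m³ × 9.81 m/s² × 870 m = 2.006×10^7 Pa = 20.06 MPa
halite: 2190 kg/m³ × 9.81 m/s² × 1848 m = 3.970×10^7 Pa = 39.70 MPa
Total = 20.06 + 39.70 = 59.759 MPa
Pore pressure P_p = 1150 kg/m³ × 9.81 m/s² × 2718 m = 3.066×10^7 Pa = 30.66 MPa
Effective stress σ' = σ_v − P_p = 59.76 − 30.66 = 29.096 MPa = 4220.0 psi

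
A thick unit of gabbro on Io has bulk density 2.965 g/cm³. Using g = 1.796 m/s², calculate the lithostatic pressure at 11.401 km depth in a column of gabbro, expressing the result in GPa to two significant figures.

gabbro: 2965 kg/m³ × 1.796 m/s² × 11401 m = 6.071×10^7 Pa = 0.06071 GPa

0.061 GPa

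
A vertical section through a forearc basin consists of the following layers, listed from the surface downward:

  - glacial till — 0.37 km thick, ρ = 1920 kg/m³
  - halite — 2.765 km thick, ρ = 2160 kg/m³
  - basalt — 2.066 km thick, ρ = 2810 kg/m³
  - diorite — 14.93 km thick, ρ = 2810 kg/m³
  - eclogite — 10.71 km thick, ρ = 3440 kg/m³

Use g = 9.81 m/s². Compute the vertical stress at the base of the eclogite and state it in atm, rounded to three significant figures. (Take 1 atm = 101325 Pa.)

glacial till: 1920 kg/m³ × 9.81 m/s² × 370 m = 6.969×10^6 Pa = 68.78 atm
halite: 2160 kg/m³ × 9.81 m/s² × 2765 m = 5.859×10^7 Pa = 578.2 atm
basalt: 2810 kg/m³ × 9.81 m/s² × 2066 m = 5.695×10^7 Pa = 562.1 atm
diorite: 2810 kg/m³ × 9.81 m/s² × 14930 m = 4.116×10^8 Pa = 4062 atm
eclogite: 3440 kg/m³ × 9.81 m/s² × 10710 m = 3.614×10^8 Pa = 3567 atm
Total = 68.78 + 578.2 + 562.1 + 4062 + 3567 = 8837.9 atm

8840 atm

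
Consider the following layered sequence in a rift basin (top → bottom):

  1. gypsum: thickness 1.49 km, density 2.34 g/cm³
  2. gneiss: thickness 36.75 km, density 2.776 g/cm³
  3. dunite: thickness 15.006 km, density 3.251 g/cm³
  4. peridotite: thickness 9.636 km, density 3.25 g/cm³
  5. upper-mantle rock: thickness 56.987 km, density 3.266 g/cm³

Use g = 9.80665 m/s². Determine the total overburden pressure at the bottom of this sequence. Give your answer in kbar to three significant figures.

36.5 kbar

gypsum: 2340 kg/m³ × 9.80665 m/s² × 1490 m = 3.419×10^7 Pa = 0.3419 kbar
gneiss: 2776 kg/m³ × 9.80665 m/s² × 36750 m = 1.000×10^9 Pa = 10.00 kbar
dunite: 3251 kg/m³ × 9.80665 m/s² × 15006 m = 4.784×10^8 Pa = 4.784 kbar
peridotite: 3250 kg/m³ × 9.80665 m/s² × 9636 m = 3.071×10^8 Pa = 3.071 kbar
upper-mantle rock: 3266 kg/m³ × 9.80665 m/s² × 56987 m = 1.825×10^9 Pa = 18.25 kbar
Total = 0.3419 + 10.00 + 4.784 + 3.071 + 18.25 = 36.454 kbar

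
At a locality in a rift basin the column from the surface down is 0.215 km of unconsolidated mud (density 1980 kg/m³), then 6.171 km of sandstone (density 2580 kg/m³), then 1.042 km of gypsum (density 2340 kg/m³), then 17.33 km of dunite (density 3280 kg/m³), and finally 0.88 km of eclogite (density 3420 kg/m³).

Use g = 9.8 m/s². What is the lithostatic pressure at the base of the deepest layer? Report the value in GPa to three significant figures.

unconsolidated mud: 1980 kg/m³ × 9.8 m/s² × 215 m = 4.172×10^6 Pa = 4.172×10^-3 GPa
sandstone: 2580 kg/m³ × 9.8 m/s² × 6171 m = 1.560×10^8 Pa = 0.1560 GPa
gypsum: 2340 kg/m³ × 9.8 m/s² × 1042 m = 2.390×10^7 Pa = 0.02390 GPa
dunite: 3280 kg/m³ × 9.8 m/s² × 17330 m = 5.571×10^8 Pa = 0.5571 GPa
eclogite: 3420 kg/m³ × 9.8 m/s² × 880 m = 2.949×10^7 Pa = 0.02949 GPa
Total = 4.172×10^-3 + 0.1560 + 0.02390 + 0.5571 + 0.02949 = 0.77064 GPa

0.771 GPa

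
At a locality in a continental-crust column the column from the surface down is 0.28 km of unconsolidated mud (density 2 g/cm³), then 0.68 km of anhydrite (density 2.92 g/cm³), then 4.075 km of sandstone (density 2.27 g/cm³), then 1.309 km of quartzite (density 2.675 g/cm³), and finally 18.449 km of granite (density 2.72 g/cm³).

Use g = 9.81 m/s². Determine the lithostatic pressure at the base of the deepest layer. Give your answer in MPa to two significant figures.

unconsolidated mud: 2000 kg/m³ × 9.81 m/s² × 280 m = 5.494×10^6 Pa = 5.494 MPa
anhydrite: 2920 kg/m³ × 9.81 m/s² × 680 m = 1.948×10^7 Pa = 19.48 MPa
sandstone: 2270 kg/m³ × 9.81 m/s² × 4075 m = 9.074×10^7 Pa = 90.74 MPa
quartzite: 2675 kg/m³ × 9.81 m/s² × 1309 m = 3.435×10^7 Pa = 34.35 MPa
granite: 2720 kg/m³ × 9.81 m/s² × 18449 m = 4.923×10^8 Pa = 492.3 MPa
Total = 5.494 + 19.48 + 90.74 + 34.35 + 492.3 = 642.35 MPa

640 MPa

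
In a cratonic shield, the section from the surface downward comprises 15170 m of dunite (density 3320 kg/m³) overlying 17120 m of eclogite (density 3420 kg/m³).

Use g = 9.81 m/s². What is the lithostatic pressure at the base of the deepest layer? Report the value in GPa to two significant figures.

1.1 GPa

dunite: 3320 kg/m³ × 9.81 m/s² × 15170 m = 4.941×10^8 Pa = 0.4941 GPa
eclogite: 3420 kg/m³ × 9.81 m/s² × 17120 m = 5.744×10^8 Pa = 0.5744 GPa
Total = 0.4941 + 0.5744 = 1.0685 GPa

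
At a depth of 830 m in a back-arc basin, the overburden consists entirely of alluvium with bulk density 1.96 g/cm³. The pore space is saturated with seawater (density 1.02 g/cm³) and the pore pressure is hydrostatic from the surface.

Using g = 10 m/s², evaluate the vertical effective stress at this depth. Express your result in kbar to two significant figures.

Overburden (lithostatic) stress σ_v:
alluvium: 1960 kg/m³ × 10 m/s² × 830 m = 1.627×10^7 Pa = 16.27 MPa
Pore pressure P_p = 1020 kg/m³ × 10 m/s² × 830 m = 8.466×10^6 Pa = 8.466 MPa
Effective stress σ' = σ_v − P_p = 16.27 − 8.466 = 7.8020 MPa = 0.078020 kbar

0.078 kbar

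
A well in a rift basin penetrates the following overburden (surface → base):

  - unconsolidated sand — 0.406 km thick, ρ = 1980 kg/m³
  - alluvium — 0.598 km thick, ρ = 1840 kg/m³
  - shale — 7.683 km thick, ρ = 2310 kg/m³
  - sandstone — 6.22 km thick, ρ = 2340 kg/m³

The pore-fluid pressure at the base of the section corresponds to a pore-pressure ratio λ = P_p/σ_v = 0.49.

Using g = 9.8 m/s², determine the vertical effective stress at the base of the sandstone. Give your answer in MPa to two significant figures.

Overburden (lithostatic) stress σ_v:
unconsolidated sand: 1980 kg/m³ × 9.8 m/s² × 406 m = 7.878×10^6 Pa = 7.878 MPa
alluvium: 1840 kg/m³ × 9.8 m/s² × 598 m = 1.078×10^7 Pa = 10.78 MPa
shale: 2310 kg/m³ × 9.8 m/s² × 7683 m = 1.739×10^8 Pa = 173.9 MPa
sandstone: 2340 kg/m³ × 9.8 m/s² × 6220 m = 1.426×10^8 Pa = 142.6 MPa
Total = 7.878 + 10.78 + 173.9 + 142.6 = 335.23 MPa
Pore pressure P_p = λ·σ_v = 0.49 × 335.2 MPa = 164.3 MPa
Effective stress σ' = σ_v − P_p = 335.2 − 164.3 = 170.97 MPa

170 MPa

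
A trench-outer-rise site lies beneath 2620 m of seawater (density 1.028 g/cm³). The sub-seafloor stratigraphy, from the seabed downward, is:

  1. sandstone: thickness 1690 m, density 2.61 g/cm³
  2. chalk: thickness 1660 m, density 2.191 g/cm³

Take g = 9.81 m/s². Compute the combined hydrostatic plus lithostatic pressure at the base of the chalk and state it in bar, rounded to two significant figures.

1100 bar

seawater: 1028 kg/m³ × 9.81 m/s² × 2620 m = 2.642×10^7 Pa = 264.2 bar
sandstone: 2610 kg/m³ × 9.81 m/s² × 1690 m = 4.327×10^7 Pa = 432.7 bar
chalk: 2191 kg/m³ × 9.81 m/s² × 1660 m = 3.568×10^7 Pa = 356.8 bar
Total = 264.2 + 432.7 + 356.8 = 1053.7 bar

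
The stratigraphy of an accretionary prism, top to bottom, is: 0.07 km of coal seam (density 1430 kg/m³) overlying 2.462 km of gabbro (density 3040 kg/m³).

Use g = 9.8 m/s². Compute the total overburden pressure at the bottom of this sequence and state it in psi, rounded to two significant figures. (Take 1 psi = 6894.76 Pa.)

coal seam: 1430 kg/m³ × 9.8 m/s² × 70 m = 9.810×10^5 Pa = 142.3 psi
gabbro: 3040 kg/m³ × 9.8 m/s² × 2462 m = 7.335×10^7 Pa = 10638 psi
Total = 142.3 + 10638 = 10780 psi

11000 psi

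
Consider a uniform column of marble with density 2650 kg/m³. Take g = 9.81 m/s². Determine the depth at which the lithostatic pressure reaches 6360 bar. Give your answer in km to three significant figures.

h = P/(ρg) = 6360 bar / (2650 kg/m³ × 9.81 m/s²) = 6.360×10^8 Pa / 25996 Pa/m = 24465 m
= 24.465 km

24.5 km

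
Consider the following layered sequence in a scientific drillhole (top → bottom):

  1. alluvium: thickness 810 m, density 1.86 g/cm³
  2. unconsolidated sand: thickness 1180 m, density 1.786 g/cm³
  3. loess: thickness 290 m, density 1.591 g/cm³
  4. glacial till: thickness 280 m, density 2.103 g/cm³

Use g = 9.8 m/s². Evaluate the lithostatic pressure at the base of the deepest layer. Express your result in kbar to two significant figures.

alluvium: 1860 kg/m³ × 9.8 m/s² × 810 m = 1.476×10^7 Pa = 0.1476 kbar
unconsolidated sand: 1786 kg/m³ × 9.8 m/s² × 1180 m = 2.065×10^7 Pa = 0.2065 kbar
loess: 1591 kg/m³ × 9.8 m/s² × 290 m = 4.522×10^6 Pa = 0.04522 kbar
glacial till: 2103 kg/m³ × 9.8 m/s² × 280 m = 5.771×10^6 Pa = 0.05771 kbar
Total = 0.1476 + 0.2065 + 0.04522 + 0.05771 = 0.45710 kbar

0.46 kbar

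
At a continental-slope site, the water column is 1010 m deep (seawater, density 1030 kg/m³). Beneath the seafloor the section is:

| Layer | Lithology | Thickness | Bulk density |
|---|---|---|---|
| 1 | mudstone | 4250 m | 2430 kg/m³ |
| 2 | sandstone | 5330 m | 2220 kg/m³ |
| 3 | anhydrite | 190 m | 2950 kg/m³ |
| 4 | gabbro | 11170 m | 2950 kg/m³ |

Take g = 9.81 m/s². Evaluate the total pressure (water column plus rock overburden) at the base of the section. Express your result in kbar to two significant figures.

seawater: 1030 kg/m³ × 9.81 m/s² × 1010 m = 1.021×10^7 Pa = 0.1021 kbar
mudstone: 2430 kg/m³ × 9.81 m/s² × 4250 m = 1.013×10^8 Pa = 1.013 kbar
sandstone: 2220 kg/m³ × 9.81 m/s² × 5330 m = 1.161×10^8 Pa = 1.161 kbar
anhydrite: 2950 kg/m³ × 9.81 m/s² × 190 m = 5.499×10^6 Pa = 0.05499 kbar
gabbro: 2950 kg/m³ × 9.81 m/s² × 11170 m = 3.233×10^8 Pa = 3.233 kbar
Total = 0.1021 + 1.013 + 1.161 + 0.05499 + 3.233 = 5.5635 kbar

5.6 kbar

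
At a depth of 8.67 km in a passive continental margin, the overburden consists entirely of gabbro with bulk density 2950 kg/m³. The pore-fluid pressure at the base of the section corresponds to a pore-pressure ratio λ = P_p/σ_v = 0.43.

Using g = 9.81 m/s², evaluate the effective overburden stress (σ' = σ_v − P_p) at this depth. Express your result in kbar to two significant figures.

Overburden (lithostatic) stress σ_v:
gabbro: 2950 kg/m³ × 9.81 m/s² × 8670 m = 2.509×10^8 Pa = 250.9 MPa
Pore pressure P_p = λ·σ_v = 0.43 × 250.9 MPa = 107.9 MPa
Effective stress σ' = σ_v − P_p = 250.9 − 107.9 = 143.02 MPa = 1.4302 kbar

1.4 kbar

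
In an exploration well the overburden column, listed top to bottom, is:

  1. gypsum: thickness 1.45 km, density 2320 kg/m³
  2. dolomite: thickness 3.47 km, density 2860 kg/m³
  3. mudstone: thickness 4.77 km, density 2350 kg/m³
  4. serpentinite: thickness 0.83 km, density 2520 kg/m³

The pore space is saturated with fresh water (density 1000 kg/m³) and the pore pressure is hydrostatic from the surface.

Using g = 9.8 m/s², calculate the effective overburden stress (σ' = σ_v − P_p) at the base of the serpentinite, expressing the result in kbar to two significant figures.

1.6 kbar

Overburden (lithostatic) stress σ_v:
gypsum: 2320 kg/m³ × 9.8 m/s² × 1450 m = 3.297×10^7 Pa = 32.97 MPa
dolomite: 2860 kg/m³ × 9.8 m/s² × 3470 m = 9.726×10^7 Pa = 97.26 MPa
mudstone: 2350 kg/m³ × 9.8 m/s² × 4770 m = 1.099×10^8 Pa = 109.9 MPa
serpentinite: 2520 kg/m³ × 9.8 m/s² × 830 m = 2.050×10^7 Pa = 20.50 MPa
Total = 32.97 + 97.26 + 109.9 + 20.50 = 260.58 MPa
Pore pressure P_p = 1000 kg/m³ × 9.8 m/s² × 10520 m = 1.031×10^8 Pa = 103.1 MPa
Effective stress σ' = σ_v − P_p = 260.6 − 103.1 = 157.48 MPa = 1.5748 kbar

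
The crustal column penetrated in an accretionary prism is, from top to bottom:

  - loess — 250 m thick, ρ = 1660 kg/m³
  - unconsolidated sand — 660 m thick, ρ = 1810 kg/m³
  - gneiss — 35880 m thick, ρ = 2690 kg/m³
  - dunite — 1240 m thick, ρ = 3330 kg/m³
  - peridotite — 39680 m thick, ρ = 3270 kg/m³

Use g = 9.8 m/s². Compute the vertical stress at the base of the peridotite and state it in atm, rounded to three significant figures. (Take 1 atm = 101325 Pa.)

22400 atm

loess: 1660 kg/m³ × 9.8 m/s² × 250 m = 4.067×10^6 Pa = 40.14 atm
unconsolidated sand: 1810 kg/m³ × 9.8 m/s² × 660 m = 1.171×10^7 Pa = 115.5 atm
gneiss: 2690 kg/m³ × 9.8 m/s² × 35880 m = 9.459×10^8 Pa = 9335 atm
dunite: 3330 kg/m³ × 9.8 m/s² × 1240 m = 4.047×10^7 Pa = 399.4 atm
peridotite: 3270 kg/m³ × 9.8 m/s² × 39680 m = 1.272×10^9 Pa = 12550 atm
Total = 40.14 + 115.5 + 9335 + 399.4 + 12550 = 22440 atm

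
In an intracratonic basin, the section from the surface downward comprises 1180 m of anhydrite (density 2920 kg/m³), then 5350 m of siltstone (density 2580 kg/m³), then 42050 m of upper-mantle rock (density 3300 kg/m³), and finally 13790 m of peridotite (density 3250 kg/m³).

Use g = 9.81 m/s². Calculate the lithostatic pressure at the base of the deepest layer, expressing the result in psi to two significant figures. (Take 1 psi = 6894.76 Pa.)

anhydrite: 2920 kg/m³ × 9.81 m/s² × 1180 m = 3.380×10^7 Pa = 4902 psi
siltstone: 2580 kg/m³ × 9.81 m/s² × 5350 m = 1.354×10^8 Pa = 19639 psi
upper-mantle rock: 3300 kg/m³ × 9.81 m/s² × 42050 m = 1.361×10^9 Pa = 1.974×10^5 psi
peridotite: 3250 kg/m³ × 9.81 m/s² × 13790 m = 4.397×10^8 Pa = 63767 psi
Total = 4902 + 19639 + 1.974×10^5 + 63767 = 2.8575×10^5 psi

290000 psi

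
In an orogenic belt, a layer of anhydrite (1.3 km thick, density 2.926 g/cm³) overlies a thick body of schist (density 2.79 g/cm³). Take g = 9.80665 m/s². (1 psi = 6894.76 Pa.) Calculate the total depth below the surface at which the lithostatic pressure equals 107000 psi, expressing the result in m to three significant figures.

Pressure at base of upper layers: 2926×9.80665×1300 = 3.730×10^7 Pa = 5410 psi
Remaining pressure to be supplied by schist: 7.377×10^8 − 3.730×10^7 = 7.004×10^8 Pa
Additional depth in schist = 7.004×10^8 Pa / (2790 kg/m³ × 9.80665 m/s²) = 25600 m
Total depth = 1300 m + 25600 m = 26900 m

26900 m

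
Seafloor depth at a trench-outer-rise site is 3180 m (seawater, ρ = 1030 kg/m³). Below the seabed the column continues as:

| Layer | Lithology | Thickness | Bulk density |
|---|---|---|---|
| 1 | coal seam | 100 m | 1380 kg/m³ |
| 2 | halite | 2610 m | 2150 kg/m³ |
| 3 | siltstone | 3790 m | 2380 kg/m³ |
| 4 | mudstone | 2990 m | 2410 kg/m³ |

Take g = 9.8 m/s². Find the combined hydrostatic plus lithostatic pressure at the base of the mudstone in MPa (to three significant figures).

247 MPa

seawater: 1030 kg/m³ × 9.8 m/s² × 3180 m = 3.210×10^7 Pa = 32.10 MPa
coal seam: 1380 kg/m³ × 9.8 m/s² × 100 m = 1.352×10^6 Pa = 1.352 MPa
halite: 2150 kg/m³ × 9.8 m/s² × 2610 m = 5.499×10^7 Pa = 54.99 MPa
siltstone: 2380 kg/m³ × 9.8 m/s² × 3790 m = 8.840×10^7 Pa = 88.40 MPa
mudstone: 2410 kg/m³ × 9.8 m/s² × 2990 m = 7.062×10^7 Pa = 70.62 MPa
Total = 32.10 + 1.352 + 54.99 + 88.40 + 70.62 = 247.46 MPa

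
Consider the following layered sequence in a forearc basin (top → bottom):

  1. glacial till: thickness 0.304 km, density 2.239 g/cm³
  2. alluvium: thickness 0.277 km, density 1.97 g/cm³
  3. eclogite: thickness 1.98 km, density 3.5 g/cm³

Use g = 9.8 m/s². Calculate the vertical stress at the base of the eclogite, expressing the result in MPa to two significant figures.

80 MPa

glacial till: 2239 kg/m³ × 9.8 m/s² × 304 m = 6.670×10^6 Pa = 6.670 MPa
alluvium: 1970 kg/m³ × 9.8 m/s² × 277 m = 5.348×10^6 Pa = 5.348 MPa
eclogite: 3500 kg/m³ × 9.8 m/s² × 1980 m = 6.791×10^7 Pa = 67.91 MPa
Total = 6.670 + 5.348 + 67.91 = 79.932 MPa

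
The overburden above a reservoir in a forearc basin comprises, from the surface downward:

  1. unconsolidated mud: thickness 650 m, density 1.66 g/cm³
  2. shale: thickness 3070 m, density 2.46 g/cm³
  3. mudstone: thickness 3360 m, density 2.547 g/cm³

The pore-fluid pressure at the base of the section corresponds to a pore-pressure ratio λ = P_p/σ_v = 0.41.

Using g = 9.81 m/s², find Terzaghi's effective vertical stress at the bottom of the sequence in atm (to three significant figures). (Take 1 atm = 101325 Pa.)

982 atm

Overburden (lithostatic) stress σ_v:
unconsolidated mud: 1660 kg/m³ × 9.81 m/s² × 650 m = 1.058×10^7 Pa = 10.58 MPa
shale: 2460 kg/m³ × 9.81 m/s² × 3070 m = 7.409×10^7 Pa = 74.09 MPa
mudstone: 2547 kg/m³ × 9.81 m/s² × 3360 m = 8.395×10^7 Pa = 83.95 MPa
Total = 10.58 + 74.09 + 83.95 = 168.63 MPa
Pore pressure P_p = λ·σ_v = 0.41 × 168.6 MPa = 69.14 MPa
Effective stress σ' = σ_v − P_p = 168.6 − 69.14 = 99.489 MPa = 981.88 atm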